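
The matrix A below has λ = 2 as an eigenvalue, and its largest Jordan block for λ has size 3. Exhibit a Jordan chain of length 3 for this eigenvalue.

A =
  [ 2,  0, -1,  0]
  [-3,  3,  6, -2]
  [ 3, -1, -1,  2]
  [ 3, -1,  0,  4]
A Jordan chain for λ = 2 of length 3:
v_1 = (-3, 9, 0, 9)ᵀ
v_2 = (0, -3, 3, 3)ᵀ
v_3 = (1, 0, 0, 0)ᵀ

Let N = A − (2)·I. We want v_3 with N^3 v_3 = 0 but N^2 v_3 ≠ 0; then v_{j-1} := N · v_j for j = 3, …, 2.

Pick v_3 = (1, 0, 0, 0)ᵀ.
Then v_2 = N · v_3 = (0, -3, 3, 3)ᵀ.
Then v_1 = N · v_2 = (-3, 9, 0, 9)ᵀ.

Sanity check: (A − (2)·I) v_1 = (0, 0, 0, 0)ᵀ = 0. ✓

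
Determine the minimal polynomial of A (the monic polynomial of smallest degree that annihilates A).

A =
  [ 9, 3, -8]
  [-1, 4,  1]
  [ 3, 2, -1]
x^3 - 12*x^2 + 48*x - 64

The characteristic polynomial is χ_A(x) = (x - 4)^3, so the eigenvalues are known. The minimal polynomial is
  m_A(x) = Π_λ (x − λ)^{k_λ}
where k_λ is the size of the *largest* Jordan block for λ (equivalently, the smallest k with (A − λI)^k v = 0 for every generalised eigenvector v of λ).

  λ = 4: largest Jordan block has size 3, contributing (x − 4)^3

So m_A(x) = (x - 4)^3 = x^3 - 12*x^2 + 48*x - 64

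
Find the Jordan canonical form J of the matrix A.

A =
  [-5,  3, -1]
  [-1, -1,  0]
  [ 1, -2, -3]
J_3(-3)

The characteristic polynomial is
  det(x·I − A) = x^3 + 9*x^2 + 27*x + 27 = (x + 3)^3

Eigenvalues and multiplicities (the geometric multiplicity of λ is n − rank(A − λI), which equals the number of Jordan blocks for λ):
  λ = -3: algebraic multiplicity = 3, geometric multiplicity = 1

Determining the block sizes for each eigenvalue:
  λ = -3: one block (gm = 1), so the single block has size am = 3 → block sizes [3]

Assembling the blocks gives a Jordan form
J =
  [-3,  1,  0]
  [ 0, -3,  1]
  [ 0,  0, -3]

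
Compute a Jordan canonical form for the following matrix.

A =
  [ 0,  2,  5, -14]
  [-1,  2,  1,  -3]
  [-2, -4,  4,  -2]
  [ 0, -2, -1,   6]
J_2(2) ⊕ J_2(4)

The characteristic polynomial is
  det(x·I − A) = x^4 - 12*x^3 + 52*x^2 - 96*x + 64 = (x - 4)^2*(x - 2)^2

Eigenvalues and multiplicities (the geometric multiplicity of λ is n − rank(A − λI), which equals the number of Jordan blocks for λ):
  λ = 2: algebraic multiplicity = 2, geometric multiplicity = 1
  λ = 4: algebraic multiplicity = 2, geometric multiplicity = 1

Determining the block sizes for each eigenvalue:
  λ = 2: one block (gm = 1), so the single block has size am = 2 → block sizes [2]
  λ = 4: one block (gm = 1), so the single block has size am = 2 → block sizes [2]

Assembling the blocks gives a Jordan form
J =
  [2, 1, 0, 0]
  [0, 2, 0, 0]
  [0, 0, 4, 1]
  [0, 0, 0, 4]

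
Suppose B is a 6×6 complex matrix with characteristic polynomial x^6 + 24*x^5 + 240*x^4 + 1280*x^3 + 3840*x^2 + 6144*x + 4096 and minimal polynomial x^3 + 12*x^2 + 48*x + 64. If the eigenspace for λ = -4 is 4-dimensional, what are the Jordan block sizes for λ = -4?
Block sizes for λ = -4: [3, 1, 1, 1]

Step 1 — from the characteristic polynomial, algebraic multiplicity of λ = -4 is 6. From dim ker(B − (-4)·I) = 4, there are exactly 4 Jordan blocks for λ = -4.
Step 2 — from the minimal polynomial, the factor (x + 4)^3 tells us the largest block for λ = -4 has size 3.
Step 3 — with total size 6, 4 blocks, and largest block 3, the block sizes (in nonincreasing order) are [3, 1, 1, 1].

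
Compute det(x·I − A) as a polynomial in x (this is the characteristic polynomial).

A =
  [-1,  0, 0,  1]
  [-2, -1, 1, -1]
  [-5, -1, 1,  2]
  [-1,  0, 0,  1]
x^4

Expanding det(x·I − A) (e.g. by cofactor expansion or by noting that A is similar to its Jordan form J, which has the same characteristic polynomial as A) gives
  χ_A(x) = x^4
which factors as x^4. The eigenvalues (with algebraic multiplicities) are λ = 0 with multiplicity 4.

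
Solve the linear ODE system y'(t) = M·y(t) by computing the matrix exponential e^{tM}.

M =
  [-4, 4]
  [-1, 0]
e^{tM} =
  [-2*t*exp(-2*t) + exp(-2*t), 4*t*exp(-2*t)]
  [-t*exp(-2*t), 2*t*exp(-2*t) + exp(-2*t)]

Strategy: write M = P · J · P⁻¹ where J is a Jordan canonical form, so e^{tM} = P · e^{tJ} · P⁻¹, and e^{tJ} can be computed block-by-block.

M has Jordan form
J =
  [-2,  1]
  [ 0, -2]
(up to reordering of blocks).

Per-block formulas:
  For a 2×2 Jordan block J_2(-2): exp(t · J_2(-2)) = e^(-2t)·(I + t·N), where N is the 2×2 nilpotent shift.

After assembling e^{tJ} and conjugating by P, we get:

e^{tM} =
  [-2*t*exp(-2*t) + exp(-2*t), 4*t*exp(-2*t)]
  [-t*exp(-2*t), 2*t*exp(-2*t) + exp(-2*t)]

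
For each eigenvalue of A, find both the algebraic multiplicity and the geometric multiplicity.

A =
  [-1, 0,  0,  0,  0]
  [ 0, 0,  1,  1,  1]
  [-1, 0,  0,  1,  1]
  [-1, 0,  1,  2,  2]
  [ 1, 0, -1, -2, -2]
λ = -1: alg = 1, geom = 1; λ = 0: alg = 4, geom = 2

Step 1 — factor the characteristic polynomial to read off the algebraic multiplicities:
  χ_A(x) = x^4*(x + 1)

Step 2 — compute geometric multiplicities via the rank-nullity identity g(λ) = n − rank(A − λI):
  rank(A − (-1)·I) = 4, so dim ker(A − (-1)·I) = n − 4 = 1
  rank(A − (0)·I) = 3, so dim ker(A − (0)·I) = n − 3 = 2

Summary:
  λ = -1: algebraic multiplicity = 1, geometric multiplicity = 1
  λ = 0: algebraic multiplicity = 4, geometric multiplicity = 2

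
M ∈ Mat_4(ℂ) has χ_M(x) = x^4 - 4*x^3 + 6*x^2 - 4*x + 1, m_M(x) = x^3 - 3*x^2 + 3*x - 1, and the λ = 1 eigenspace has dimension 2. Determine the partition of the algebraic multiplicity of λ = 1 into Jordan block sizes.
Block sizes for λ = 1: [3, 1]

Step 1 — from the characteristic polynomial, algebraic multiplicity of λ = 1 is 4. From dim ker(M − (1)·I) = 2, there are exactly 2 Jordan blocks for λ = 1.
Step 2 — from the minimal polynomial, the factor (x − 1)^3 tells us the largest block for λ = 1 has size 3.
Step 3 — with total size 4, 2 blocks, and largest block 3, the block sizes (in nonincreasing order) are [3, 1].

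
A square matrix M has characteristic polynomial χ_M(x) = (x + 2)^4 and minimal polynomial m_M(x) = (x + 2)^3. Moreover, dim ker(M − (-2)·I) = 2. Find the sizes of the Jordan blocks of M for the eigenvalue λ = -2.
Block sizes for λ = -2: [3, 1]

Step 1 — from the characteristic polynomial, algebraic multiplicity of λ = -2 is 4. From dim ker(M − (-2)·I) = 2, there are exactly 2 Jordan blocks for λ = -2.
Step 2 — from the minimal polynomial, the factor (x + 2)^3 tells us the largest block for λ = -2 has size 3.
Step 3 — with total size 4, 2 blocks, and largest block 3, the block sizes (in nonincreasing order) are [3, 1].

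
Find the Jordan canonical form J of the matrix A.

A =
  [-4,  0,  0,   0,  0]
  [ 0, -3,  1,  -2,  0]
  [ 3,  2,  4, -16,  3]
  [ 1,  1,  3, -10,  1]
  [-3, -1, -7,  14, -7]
J_3(-4) ⊕ J_1(-4) ⊕ J_1(-4)

The characteristic polynomial is
  det(x·I − A) = x^5 + 20*x^4 + 160*x^3 + 640*x^2 + 1280*x + 1024 = (x + 4)^5

Eigenvalues and multiplicities (the geometric multiplicity of λ is n − rank(A − λI), which equals the number of Jordan blocks for λ):
  λ = -4: algebraic multiplicity = 5, geometric multiplicity = 3

Determining the block sizes for each eigenvalue:
  λ = -4: with am = 5 and gm = 3, the partition is not yet determined (e.g. several partitions of 5 into 3 parts exist). Let N = A − (-4)·I. Computing rank(N^1) = 2, rank(N^2) = 1, rank(N^3) = 0; the number of blocks of size ≥ j is rank(N^{j−1}) − rank(N^j), giving [3, 1, 1]. So we have 1 block(s) of size 3, 2 block(s) of size 1 → block sizes [3, 1, 1]

Assembling the blocks gives a Jordan form
J =
  [-4,  1,  0,  0,  0]
  [ 0, -4,  1,  0,  0]
  [ 0,  0, -4,  0,  0]
  [ 0,  0,  0, -4,  0]
  [ 0,  0,  0,  0, -4]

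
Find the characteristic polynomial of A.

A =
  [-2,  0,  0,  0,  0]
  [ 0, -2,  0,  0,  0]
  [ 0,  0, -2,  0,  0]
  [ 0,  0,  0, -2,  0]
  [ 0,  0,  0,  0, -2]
x^5 + 10*x^4 + 40*x^3 + 80*x^2 + 80*x + 32

Expanding det(x·I − A) (e.g. by cofactor expansion or by noting that A is similar to its Jordan form J, which has the same characteristic polynomial as A) gives
  χ_A(x) = x^5 + 10*x^4 + 40*x^3 + 80*x^2 + 80*x + 32
which factors as (x + 2)^5. The eigenvalues (with algebraic multiplicities) are λ = -2 with multiplicity 5.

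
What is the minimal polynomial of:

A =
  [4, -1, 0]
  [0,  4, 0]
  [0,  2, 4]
x^2 - 8*x + 16

The characteristic polynomial is χ_A(x) = (x - 4)^3, so the eigenvalues are known. The minimal polynomial is
  m_A(x) = Π_λ (x − λ)^{k_λ}
where k_λ is the size of the *largest* Jordan block for λ (equivalently, the smallest k with (A − λI)^k v = 0 for every generalised eigenvector v of λ).

  λ = 4: largest Jordan block has size 2, contributing (x − 4)^2

So m_A(x) = (x - 4)^2 = x^2 - 8*x + 16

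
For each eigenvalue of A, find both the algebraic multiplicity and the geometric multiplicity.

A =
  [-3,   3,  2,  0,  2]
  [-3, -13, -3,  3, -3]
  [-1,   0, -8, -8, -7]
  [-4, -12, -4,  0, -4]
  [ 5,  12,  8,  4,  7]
λ = -4: alg = 4, geom = 2; λ = -1: alg = 1, geom = 1

Step 1 — factor the characteristic polynomial to read off the algebraic multiplicities:
  χ_A(x) = (x + 1)*(x + 4)^4

Step 2 — compute geometric multiplicities via the rank-nullity identity g(λ) = n − rank(A − λI):
  rank(A − (-4)·I) = 3, so dim ker(A − (-4)·I) = n − 3 = 2
  rank(A − (-1)·I) = 4, so dim ker(A − (-1)·I) = n − 4 = 1

Summary:
  λ = -4: algebraic multiplicity = 4, geometric multiplicity = 2
  λ = -1: algebraic multiplicity = 1, geometric multiplicity = 1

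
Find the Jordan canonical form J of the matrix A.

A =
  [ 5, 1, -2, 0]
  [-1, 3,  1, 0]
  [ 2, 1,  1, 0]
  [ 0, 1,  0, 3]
J_3(3) ⊕ J_1(3)

The characteristic polynomial is
  det(x·I − A) = x^4 - 12*x^3 + 54*x^2 - 108*x + 81 = (x - 3)^4

Eigenvalues and multiplicities (the geometric multiplicity of λ is n − rank(A − λI), which equals the number of Jordan blocks for λ):
  λ = 3: algebraic multiplicity = 4, geometric multiplicity = 2

Determining the block sizes for each eigenvalue:
  λ = 3: with am = 4 and gm = 2, the partition is not yet determined (e.g. several partitions of 4 into 2 parts exist). Let N = A − (3)·I. Computing rank(N^1) = 2, rank(N^2) = 1, rank(N^3) = 0; the number of blocks of size ≥ j is rank(N^{j−1}) − rank(N^j), giving [2, 1, 1]. So we have 1 block(s) of size 3, 1 block(s) of size 1 → block sizes [3, 1]

Assembling the blocks gives a Jordan form
J =
  [3, 1, 0, 0]
  [0, 3, 1, 0]
  [0, 0, 3, 0]
  [0, 0, 0, 3]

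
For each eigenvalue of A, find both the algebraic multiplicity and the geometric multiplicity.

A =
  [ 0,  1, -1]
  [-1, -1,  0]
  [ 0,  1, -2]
λ = -1: alg = 3, geom = 1

Step 1 — factor the characteristic polynomial to read off the algebraic multiplicities:
  χ_A(x) = (x + 1)^3

Step 2 — compute geometric multiplicities via the rank-nullity identity g(λ) = n − rank(A − λI):
  rank(A − (-1)·I) = 2, so dim ker(A − (-1)·I) = n − 2 = 1

Summary:
  λ = -1: algebraic multiplicity = 3, geometric multiplicity = 1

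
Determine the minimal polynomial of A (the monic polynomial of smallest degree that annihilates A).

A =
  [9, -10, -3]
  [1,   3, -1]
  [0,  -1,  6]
x^3 - 18*x^2 + 108*x - 216

The characteristic polynomial is χ_A(x) = (x - 6)^3, so the eigenvalues are known. The minimal polynomial is
  m_A(x) = Π_λ (x − λ)^{k_λ}
where k_λ is the size of the *largest* Jordan block for λ (equivalently, the smallest k with (A − λI)^k v = 0 for every generalised eigenvector v of λ).

  λ = 6: largest Jordan block has size 3, contributing (x − 6)^3

So m_A(x) = (x - 6)^3 = x^3 - 18*x^2 + 108*x - 216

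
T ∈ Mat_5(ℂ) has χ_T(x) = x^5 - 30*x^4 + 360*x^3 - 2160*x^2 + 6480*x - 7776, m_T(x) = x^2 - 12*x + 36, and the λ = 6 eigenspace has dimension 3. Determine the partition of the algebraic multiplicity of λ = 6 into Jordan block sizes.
Block sizes for λ = 6: [2, 2, 1]

Step 1 — from the characteristic polynomial, algebraic multiplicity of λ = 6 is 5. From dim ker(T − (6)·I) = 3, there are exactly 3 Jordan blocks for λ = 6.
Step 2 — from the minimal polynomial, the factor (x − 6)^2 tells us the largest block for λ = 6 has size 2.
Step 3 — with total size 5, 3 blocks, and largest block 2, the block sizes (in nonincreasing order) are [2, 2, 1].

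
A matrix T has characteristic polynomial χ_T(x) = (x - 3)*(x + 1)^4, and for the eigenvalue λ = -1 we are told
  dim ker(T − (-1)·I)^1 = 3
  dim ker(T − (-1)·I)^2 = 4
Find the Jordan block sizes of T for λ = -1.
Block sizes for λ = -1: [2, 1, 1]

From the dimensions of kernels of powers, the number of Jordan blocks of size at least j is d_j − d_{j−1} where d_j = dim ker(N^j) (with d_0 = 0). Computing the differences gives [3, 1].
The number of blocks of size exactly k is (#blocks of size ≥ k) − (#blocks of size ≥ k + 1), so the partition is: 2 block(s) of size 1, 1 block(s) of size 2.
In nonincreasing order the block sizes are [2, 1, 1].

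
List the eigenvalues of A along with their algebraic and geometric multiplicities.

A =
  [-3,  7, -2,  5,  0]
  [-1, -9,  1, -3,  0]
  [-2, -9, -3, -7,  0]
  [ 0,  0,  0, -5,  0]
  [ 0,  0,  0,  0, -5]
λ = -5: alg = 5, geom = 3

Step 1 — factor the characteristic polynomial to read off the algebraic multiplicities:
  χ_A(x) = (x + 5)^5

Step 2 — compute geometric multiplicities via the rank-nullity identity g(λ) = n − rank(A − λI):
  rank(A − (-5)·I) = 2, so dim ker(A − (-5)·I) = n − 2 = 3

Summary:
  λ = -5: algebraic multiplicity = 5, geometric multiplicity = 3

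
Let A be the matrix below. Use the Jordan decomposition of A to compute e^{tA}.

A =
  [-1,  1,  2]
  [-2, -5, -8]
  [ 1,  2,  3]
e^{tA} =
  [exp(-t), t*exp(-t), 2*t*exp(-t)]
  [-2*t*exp(-t), -t^2*exp(-t) - 4*t*exp(-t) + exp(-t), -2*t^2*exp(-t) - 8*t*exp(-t)]
  [t*exp(-t), t^2*exp(-t)/2 + 2*t*exp(-t), t^2*exp(-t) + 4*t*exp(-t) + exp(-t)]

Strategy: write A = P · J · P⁻¹ where J is a Jordan canonical form, so e^{tA} = P · e^{tJ} · P⁻¹, and e^{tJ} can be computed block-by-block.

A has Jordan form
J =
  [-1,  1,  0]
  [ 0, -1,  1]
  [ 0,  0, -1]
(up to reordering of blocks).

Per-block formulas:
  For a 3×3 Jordan block J_3(-1): exp(t · J_3(-1)) = e^(-1t)·(I + t·N + (t^2/2)·N^2), where N is the 3×3 nilpotent shift.

After assembling e^{tJ} and conjugating by P, we get:

e^{tA} =
  [exp(-t), t*exp(-t), 2*t*exp(-t)]
  [-2*t*exp(-t), -t^2*exp(-t) - 4*t*exp(-t) + exp(-t), -2*t^2*exp(-t) - 8*t*exp(-t)]
  [t*exp(-t), t^2*exp(-t)/2 + 2*t*exp(-t), t^2*exp(-t) + 4*t*exp(-t) + exp(-t)]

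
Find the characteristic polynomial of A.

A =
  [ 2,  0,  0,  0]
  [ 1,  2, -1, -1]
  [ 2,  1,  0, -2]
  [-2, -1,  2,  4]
x^4 - 8*x^3 + 24*x^2 - 32*x + 16

Expanding det(x·I − A) (e.g. by cofactor expansion or by noting that A is similar to its Jordan form J, which has the same characteristic polynomial as A) gives
  χ_A(x) = x^4 - 8*x^3 + 24*x^2 - 32*x + 16
which factors as (x - 2)^4. The eigenvalues (with algebraic multiplicities) are λ = 2 with multiplicity 4.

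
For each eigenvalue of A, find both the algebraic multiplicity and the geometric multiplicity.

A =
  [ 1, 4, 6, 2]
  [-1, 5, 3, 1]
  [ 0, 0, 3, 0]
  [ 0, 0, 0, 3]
λ = 3: alg = 4, geom = 3

Step 1 — factor the characteristic polynomial to read off the algebraic multiplicities:
  χ_A(x) = (x - 3)^4

Step 2 — compute geometric multiplicities via the rank-nullity identity g(λ) = n − rank(A − λI):
  rank(A − (3)·I) = 1, so dim ker(A − (3)·I) = n − 1 = 3

Summary:
  λ = 3: algebraic multiplicity = 4, geometric multiplicity = 3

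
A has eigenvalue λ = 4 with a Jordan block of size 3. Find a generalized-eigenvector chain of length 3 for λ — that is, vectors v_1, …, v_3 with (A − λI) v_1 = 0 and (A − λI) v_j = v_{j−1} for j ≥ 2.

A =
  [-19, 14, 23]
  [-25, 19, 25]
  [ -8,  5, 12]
A Jordan chain for λ = 4 of length 3:
v_1 = (-5, 0, -5)ᵀ
v_2 = (-23, -25, -8)ᵀ
v_3 = (1, 0, 0)ᵀ

Let N = A − (4)·I. We want v_3 with N^3 v_3 = 0 but N^2 v_3 ≠ 0; then v_{j-1} := N · v_j for j = 3, …, 2.

Pick v_3 = (1, 0, 0)ᵀ.
Then v_2 = N · v_3 = (-23, -25, -8)ᵀ.
Then v_1 = N · v_2 = (-5, 0, -5)ᵀ.

Sanity check: (A − (4)·I) v_1 = (0, 0, 0)ᵀ = 0. ✓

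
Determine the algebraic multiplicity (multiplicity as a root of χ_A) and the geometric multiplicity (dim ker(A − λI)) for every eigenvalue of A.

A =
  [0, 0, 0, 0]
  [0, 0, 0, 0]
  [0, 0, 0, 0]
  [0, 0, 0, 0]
λ = 0: alg = 4, geom = 4

Step 1 — factor the characteristic polynomial to read off the algebraic multiplicities:
  χ_A(x) = x^4

Step 2 — compute geometric multiplicities via the rank-nullity identity g(λ) = n − rank(A − λI):
  rank(A − (0)·I) = 0, so dim ker(A − (0)·I) = n − 0 = 4

Summary:
  λ = 0: algebraic multiplicity = 4, geometric multiplicity = 4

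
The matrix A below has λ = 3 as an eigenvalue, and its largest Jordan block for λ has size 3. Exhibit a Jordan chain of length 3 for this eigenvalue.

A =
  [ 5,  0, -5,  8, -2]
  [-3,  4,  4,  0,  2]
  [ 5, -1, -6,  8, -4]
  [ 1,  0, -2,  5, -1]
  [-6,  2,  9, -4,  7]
A Jordan chain for λ = 3 of length 3:
v_1 = (-1, -1, 0, 0, -1)ᵀ
v_2 = (2, -3, 5, 1, -6)ᵀ
v_3 = (1, 0, 0, 0, 0)ᵀ

Let N = A − (3)·I. We want v_3 with N^3 v_3 = 0 but N^2 v_3 ≠ 0; then v_{j-1} := N · v_j for j = 3, …, 2.

Pick v_3 = (1, 0, 0, 0, 0)ᵀ.
Then v_2 = N · v_3 = (2, -3, 5, 1, -6)ᵀ.
Then v_1 = N · v_2 = (-1, -1, 0, 0, -1)ᵀ.

Sanity check: (A − (3)·I) v_1 = (0, 0, 0, 0, 0)ᵀ = 0. ✓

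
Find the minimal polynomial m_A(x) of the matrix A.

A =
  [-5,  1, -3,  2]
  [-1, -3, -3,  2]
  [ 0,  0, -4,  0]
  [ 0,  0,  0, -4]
x^2 + 8*x + 16

The characteristic polynomial is χ_A(x) = (x + 4)^4, so the eigenvalues are known. The minimal polynomial is
  m_A(x) = Π_λ (x − λ)^{k_λ}
where k_λ is the size of the *largest* Jordan block for λ (equivalently, the smallest k with (A − λI)^k v = 0 for every generalised eigenvector v of λ).

  λ = -4: largest Jordan block has size 2, contributing (x + 4)^2

So m_A(x) = (x + 4)^2 = x^2 + 8*x + 16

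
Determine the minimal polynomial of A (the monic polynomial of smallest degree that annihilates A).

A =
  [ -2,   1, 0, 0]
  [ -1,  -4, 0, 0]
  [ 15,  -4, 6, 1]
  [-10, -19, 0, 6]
x^4 - 6*x^3 - 27*x^2 + 108*x + 324

The characteristic polynomial is χ_A(x) = (x - 6)^2*(x + 3)^2, so the eigenvalues are known. The minimal polynomial is
  m_A(x) = Π_λ (x − λ)^{k_λ}
where k_λ is the size of the *largest* Jordan block for λ (equivalently, the smallest k with (A − λI)^k v = 0 for every generalised eigenvector v of λ).

  λ = -3: largest Jordan block has size 2, contributing (x + 3)^2
  λ = 6: largest Jordan block has size 2, contributing (x − 6)^2

So m_A(x) = (x - 6)^2*(x + 3)^2 = x^4 - 6*x^3 - 27*x^2 + 108*x + 324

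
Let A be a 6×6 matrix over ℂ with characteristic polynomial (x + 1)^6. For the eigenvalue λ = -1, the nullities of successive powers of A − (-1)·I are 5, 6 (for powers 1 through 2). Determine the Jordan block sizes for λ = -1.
Block sizes for λ = -1: [2, 1, 1, 1, 1]

From the dimensions of kernels of powers, the number of Jordan blocks of size at least j is d_j − d_{j−1} where d_j = dim ker(N^j) (with d_0 = 0). Computing the differences gives [5, 1].
The number of blocks of size exactly k is (#blocks of size ≥ k) − (#blocks of size ≥ k + 1), so the partition is: 4 block(s) of size 1, 1 block(s) of size 2.
In nonincreasing order the block sizes are [2, 1, 1, 1, 1].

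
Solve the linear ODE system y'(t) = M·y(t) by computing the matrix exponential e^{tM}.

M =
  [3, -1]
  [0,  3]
e^{tM} =
  [exp(3*t), -t*exp(3*t)]
  [0, exp(3*t)]

Strategy: write M = P · J · P⁻¹ where J is a Jordan canonical form, so e^{tM} = P · e^{tJ} · P⁻¹, and e^{tJ} can be computed block-by-block.

M has Jordan form
J =
  [3, 1]
  [0, 3]
(up to reordering of blocks).

Per-block formulas:
  For a 2×2 Jordan block J_2(3): exp(t · J_2(3)) = e^(3t)·(I + t·N), where N is the 2×2 nilpotent shift.

After assembling e^{tJ} and conjugating by P, we get:

e^{tM} =
  [exp(3*t), -t*exp(3*t)]
  [0, exp(3*t)]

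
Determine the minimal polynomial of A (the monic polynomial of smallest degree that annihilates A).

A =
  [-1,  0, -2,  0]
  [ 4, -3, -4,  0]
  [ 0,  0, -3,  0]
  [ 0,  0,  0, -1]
x^2 + 4*x + 3

The characteristic polynomial is χ_A(x) = (x + 1)^2*(x + 3)^2, so the eigenvalues are known. The minimal polynomial is
  m_A(x) = Π_λ (x − λ)^{k_λ}
where k_λ is the size of the *largest* Jordan block for λ (equivalently, the smallest k with (A − λI)^k v = 0 for every generalised eigenvector v of λ).

  λ = -3: largest Jordan block has size 1, contributing (x + 3)
  λ = -1: largest Jordan block has size 1, contributing (x + 1)

So m_A(x) = (x + 1)*(x + 3) = x^2 + 4*x + 3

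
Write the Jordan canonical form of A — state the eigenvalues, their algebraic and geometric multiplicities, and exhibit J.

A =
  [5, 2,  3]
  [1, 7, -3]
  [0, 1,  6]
J_3(6)

The characteristic polynomial is
  det(x·I − A) = x^3 - 18*x^2 + 108*x - 216 = (x - 6)^3

Eigenvalues and multiplicities (the geometric multiplicity of λ is n − rank(A − λI), which equals the number of Jordan blocks for λ):
  λ = 6: algebraic multiplicity = 3, geometric multiplicity = 1

Determining the block sizes for each eigenvalue:
  λ = 6: one block (gm = 1), so the single block has size am = 3 → block sizes [3]

Assembling the blocks gives a Jordan form
J =
  [6, 1, 0]
  [0, 6, 1]
  [0, 0, 6]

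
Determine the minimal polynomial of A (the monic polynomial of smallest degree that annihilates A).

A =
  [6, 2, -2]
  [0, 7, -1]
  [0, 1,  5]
x^2 - 12*x + 36

The characteristic polynomial is χ_A(x) = (x - 6)^3, so the eigenvalues are known. The minimal polynomial is
  m_A(x) = Π_λ (x − λ)^{k_λ}
where k_λ is the size of the *largest* Jordan block for λ (equivalently, the smallest k with (A − λI)^k v = 0 for every generalised eigenvector v of λ).

  λ = 6: largest Jordan block has size 2, contributing (x − 6)^2

So m_A(x) = (x - 6)^2 = x^2 - 12*x + 36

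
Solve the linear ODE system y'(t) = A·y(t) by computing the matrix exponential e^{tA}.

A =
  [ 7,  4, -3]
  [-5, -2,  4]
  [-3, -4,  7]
e^{tA} =
  [-t^2*exp(4*t) + 3*t*exp(4*t) + exp(4*t), 4*t*exp(4*t), -t^2*exp(4*t) - 3*t*exp(4*t)]
  [3*t^2*exp(4*t)/2 - 5*t*exp(4*t), -6*t*exp(4*t) + exp(4*t), 3*t^2*exp(4*t)/2 + 4*t*exp(4*t)]
  [t^2*exp(4*t) - 3*t*exp(4*t), -4*t*exp(4*t), t^2*exp(4*t) + 3*t*exp(4*t) + exp(4*t)]

Strategy: write A = P · J · P⁻¹ where J is a Jordan canonical form, so e^{tA} = P · e^{tJ} · P⁻¹, and e^{tJ} can be computed block-by-block.

A has Jordan form
J =
  [4, 1, 0]
  [0, 4, 1]
  [0, 0, 4]
(up to reordering of blocks).

Per-block formulas:
  For a 3×3 Jordan block J_3(4): exp(t · J_3(4)) = e^(4t)·(I + t·N + (t^2/2)·N^2), where N is the 3×3 nilpotent shift.

After assembling e^{tJ} and conjugating by P, we get:

e^{tA} =
  [-t^2*exp(4*t) + 3*t*exp(4*t) + exp(4*t), 4*t*exp(4*t), -t^2*exp(4*t) - 3*t*exp(4*t)]
  [3*t^2*exp(4*t)/2 - 5*t*exp(4*t), -6*t*exp(4*t) + exp(4*t), 3*t^2*exp(4*t)/2 + 4*t*exp(4*t)]
  [t^2*exp(4*t) - 3*t*exp(4*t), -4*t*exp(4*t), t^2*exp(4*t) + 3*t*exp(4*t) + exp(4*t)]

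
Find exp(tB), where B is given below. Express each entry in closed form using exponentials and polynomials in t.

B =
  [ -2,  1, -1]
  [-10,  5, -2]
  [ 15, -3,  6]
e^{tB} =
  [-5*t*exp(3*t) + exp(3*t), t*exp(3*t), -t*exp(3*t)]
  [-10*t*exp(3*t), 2*t*exp(3*t) + exp(3*t), -2*t*exp(3*t)]
  [15*t*exp(3*t), -3*t*exp(3*t), 3*t*exp(3*t) + exp(3*t)]

Strategy: write B = P · J · P⁻¹ where J is a Jordan canonical form, so e^{tB} = P · e^{tJ} · P⁻¹, and e^{tJ} can be computed block-by-block.

B has Jordan form
J =
  [3, 1, 0]
  [0, 3, 0]
  [0, 0, 3]
(up to reordering of blocks).

Per-block formulas:
  For a 2×2 Jordan block J_2(3): exp(t · J_2(3)) = e^(3t)·(I + t·N), where N is the 2×2 nilpotent shift.
  For a 1×1 block at λ = 3: exp(t · [3]) = [e^(3t)].

After assembling e^{tJ} and conjugating by P, we get:

e^{tB} =
  [-5*t*exp(3*t) + exp(3*t), t*exp(3*t), -t*exp(3*t)]
  [-10*t*exp(3*t), 2*t*exp(3*t) + exp(3*t), -2*t*exp(3*t)]
  [15*t*exp(3*t), -3*t*exp(3*t), 3*t*exp(3*t) + exp(3*t)]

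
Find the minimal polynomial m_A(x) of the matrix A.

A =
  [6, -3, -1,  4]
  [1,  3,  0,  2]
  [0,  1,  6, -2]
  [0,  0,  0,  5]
x^3 - 15*x^2 + 75*x - 125

The characteristic polynomial is χ_A(x) = (x - 5)^4, so the eigenvalues are known. The minimal polynomial is
  m_A(x) = Π_λ (x − λ)^{k_λ}
where k_λ is the size of the *largest* Jordan block for λ (equivalently, the smallest k with (A − λI)^k v = 0 for every generalised eigenvector v of λ).

  λ = 5: largest Jordan block has size 3, contributing (x − 5)^3

So m_A(x) = (x - 5)^3 = x^3 - 15*x^2 + 75*x - 125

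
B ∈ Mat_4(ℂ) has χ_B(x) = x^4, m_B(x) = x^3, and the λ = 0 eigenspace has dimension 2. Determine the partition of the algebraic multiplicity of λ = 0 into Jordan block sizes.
Block sizes for λ = 0: [3, 1]

Step 1 — from the characteristic polynomial, algebraic multiplicity of λ = 0 is 4. From dim ker(B − (0)·I) = 2, there are exactly 2 Jordan blocks for λ = 0.
Step 2 — from the minimal polynomial, the factor (x − 0)^3 tells us the largest block for λ = 0 has size 3.
Step 3 — with total size 4, 2 blocks, and largest block 3, the block sizes (in nonincreasing order) are [3, 1].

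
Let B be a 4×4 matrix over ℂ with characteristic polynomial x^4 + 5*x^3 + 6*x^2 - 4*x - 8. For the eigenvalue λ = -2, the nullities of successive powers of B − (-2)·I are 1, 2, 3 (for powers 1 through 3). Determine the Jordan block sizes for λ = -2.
Block sizes for λ = -2: [3]

From the dimensions of kernels of powers, the number of Jordan blocks of size at least j is d_j − d_{j−1} where d_j = dim ker(N^j) (with d_0 = 0). Computing the differences gives [1, 1, 1].
The number of blocks of size exactly k is (#blocks of size ≥ k) − (#blocks of size ≥ k + 1), so the partition is: 1 block(s) of size 3.
In nonincreasing order the block sizes are [3].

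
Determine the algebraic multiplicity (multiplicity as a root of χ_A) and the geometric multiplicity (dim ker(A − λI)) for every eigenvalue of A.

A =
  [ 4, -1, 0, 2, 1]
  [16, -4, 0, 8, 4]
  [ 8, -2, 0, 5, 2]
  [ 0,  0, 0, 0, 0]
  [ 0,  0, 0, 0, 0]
λ = 0: alg = 5, geom = 3

Step 1 — factor the characteristic polynomial to read off the algebraic multiplicities:
  χ_A(x) = x^5

Step 2 — compute geometric multiplicities via the rank-nullity identity g(λ) = n − rank(A − λI):
  rank(A − (0)·I) = 2, so dim ker(A − (0)·I) = n − 2 = 3

Summary:
  λ = 0: algebraic multiplicity = 5, geometric multiplicity = 3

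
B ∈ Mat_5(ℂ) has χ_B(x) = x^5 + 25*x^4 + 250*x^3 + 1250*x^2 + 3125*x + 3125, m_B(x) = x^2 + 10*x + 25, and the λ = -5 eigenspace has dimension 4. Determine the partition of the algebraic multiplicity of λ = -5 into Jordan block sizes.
Block sizes for λ = -5: [2, 1, 1, 1]

Step 1 — from the characteristic polynomial, algebraic multiplicity of λ = -5 is 5. From dim ker(B − (-5)·I) = 4, there are exactly 4 Jordan blocks for λ = -5.
Step 2 — from the minimal polynomial, the factor (x + 5)^2 tells us the largest block for λ = -5 has size 2.
Step 3 — with total size 5, 4 blocks, and largest block 2, the block sizes (in nonincreasing order) are [2, 1, 1, 1].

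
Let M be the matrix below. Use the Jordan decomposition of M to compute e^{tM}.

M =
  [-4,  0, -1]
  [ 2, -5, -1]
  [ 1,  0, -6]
e^{tM} =
  [t*exp(-5*t) + exp(-5*t), 0, -t*exp(-5*t)]
  [t^2*exp(-5*t)/2 + 2*t*exp(-5*t), exp(-5*t), -t^2*exp(-5*t)/2 - t*exp(-5*t)]
  [t*exp(-5*t), 0, -t*exp(-5*t) + exp(-5*t)]

Strategy: write M = P · J · P⁻¹ where J is a Jordan canonical form, so e^{tM} = P · e^{tJ} · P⁻¹, and e^{tJ} can be computed block-by-block.

M has Jordan form
J =
  [-5,  1,  0]
  [ 0, -5,  1]
  [ 0,  0, -5]
(up to reordering of blocks).

Per-block formulas:
  For a 3×3 Jordan block J_3(-5): exp(t · J_3(-5)) = e^(-5t)·(I + t·N + (t^2/2)·N^2), where N is the 3×3 nilpotent shift.

After assembling e^{tJ} and conjugating by P, we get:

e^{tM} =
  [t*exp(-5*t) + exp(-5*t), 0, -t*exp(-5*t)]
  [t^2*exp(-5*t)/2 + 2*t*exp(-5*t), exp(-5*t), -t^2*exp(-5*t)/2 - t*exp(-5*t)]
  [t*exp(-5*t), 0, -t*exp(-5*t) + exp(-5*t)]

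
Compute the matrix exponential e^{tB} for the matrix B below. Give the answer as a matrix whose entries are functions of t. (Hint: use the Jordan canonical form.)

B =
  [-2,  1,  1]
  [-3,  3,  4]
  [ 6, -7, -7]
e^{tB} =
  [3*t^2*exp(-2*t)/2 + exp(-2*t), -t^2*exp(-2*t) + t*exp(-2*t), -t^2*exp(-2*t)/2 + t*exp(-2*t)]
  [9*t^2*exp(-2*t)/2 - 3*t*exp(-2*t), -3*t^2*exp(-2*t) + 5*t*exp(-2*t) + exp(-2*t), -3*t^2*exp(-2*t)/2 + 4*t*exp(-2*t)]
  [-9*t^2*exp(-2*t)/2 + 6*t*exp(-2*t), 3*t^2*exp(-2*t) - 7*t*exp(-2*t), 3*t^2*exp(-2*t)/2 - 5*t*exp(-2*t) + exp(-2*t)]

Strategy: write B = P · J · P⁻¹ where J is a Jordan canonical form, so e^{tB} = P · e^{tJ} · P⁻¹, and e^{tJ} can be computed block-by-block.

B has Jordan form
J =
  [-2,  1,  0]
  [ 0, -2,  1]
  [ 0,  0, -2]
(up to reordering of blocks).

Per-block formulas:
  For a 3×3 Jordan block J_3(-2): exp(t · J_3(-2)) = e^(-2t)·(I + t·N + (t^2/2)·N^2), where N is the 3×3 nilpotent shift.

After assembling e^{tJ} and conjugating by P, we get:

e^{tB} =
  [3*t^2*exp(-2*t)/2 + exp(-2*t), -t^2*exp(-2*t) + t*exp(-2*t), -t^2*exp(-2*t)/2 + t*exp(-2*t)]
  [9*t^2*exp(-2*t)/2 - 3*t*exp(-2*t), -3*t^2*exp(-2*t) + 5*t*exp(-2*t) + exp(-2*t), -3*t^2*exp(-2*t)/2 + 4*t*exp(-2*t)]
  [-9*t^2*exp(-2*t)/2 + 6*t*exp(-2*t), 3*t^2*exp(-2*t) - 7*t*exp(-2*t), 3*t^2*exp(-2*t)/2 - 5*t*exp(-2*t) + exp(-2*t)]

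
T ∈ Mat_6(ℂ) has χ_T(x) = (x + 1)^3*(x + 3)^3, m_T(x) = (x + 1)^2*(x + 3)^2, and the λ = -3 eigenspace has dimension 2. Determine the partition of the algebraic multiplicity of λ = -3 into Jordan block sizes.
Block sizes for λ = -3: [2, 1]

Step 1 — from the characteristic polynomial, algebraic multiplicity of λ = -3 is 3. From dim ker(T − (-3)·I) = 2, there are exactly 2 Jordan blocks for λ = -3.
Step 2 — from the minimal polynomial, the factor (x + 3)^2 tells us the largest block for λ = -3 has size 2.
Step 3 — with total size 3, 2 blocks, and largest block 2, the block sizes (in nonincreasing order) are [2, 1].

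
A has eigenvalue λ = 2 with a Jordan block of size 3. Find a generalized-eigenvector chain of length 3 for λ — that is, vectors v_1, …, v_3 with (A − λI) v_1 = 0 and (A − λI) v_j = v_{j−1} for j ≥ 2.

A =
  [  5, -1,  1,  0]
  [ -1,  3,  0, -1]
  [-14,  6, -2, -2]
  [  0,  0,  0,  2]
A Jordan chain for λ = 2 of length 3:
v_1 = (-4, -4, 8, 0)ᵀ
v_2 = (3, -1, -14, 0)ᵀ
v_3 = (1, 0, 0, 0)ᵀ

Let N = A − (2)·I. We want v_3 with N^3 v_3 = 0 but N^2 v_3 ≠ 0; then v_{j-1} := N · v_j for j = 3, …, 2.

Pick v_3 = (1, 0, 0, 0)ᵀ.
Then v_2 = N · v_3 = (3, -1, -14, 0)ᵀ.
Then v_1 = N · v_2 = (-4, -4, 8, 0)ᵀ.

Sanity check: (A − (2)·I) v_1 = (0, 0, 0, 0)ᵀ = 0. ✓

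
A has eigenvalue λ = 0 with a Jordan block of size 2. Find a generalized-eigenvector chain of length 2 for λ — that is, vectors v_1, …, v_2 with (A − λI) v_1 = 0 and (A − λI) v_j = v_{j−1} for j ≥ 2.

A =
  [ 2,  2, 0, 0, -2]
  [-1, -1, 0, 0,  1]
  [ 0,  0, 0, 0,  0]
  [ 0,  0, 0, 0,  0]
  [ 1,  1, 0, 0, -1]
A Jordan chain for λ = 0 of length 2:
v_1 = (2, -1, 0, 0, 1)ᵀ
v_2 = (1, 0, 0, 0, 0)ᵀ

Let N = A − (0)·I. We want v_2 with N^2 v_2 = 0 but N^1 v_2 ≠ 0; then v_{j-1} := N · v_j for j = 2, …, 2.

Pick v_2 = (1, 0, 0, 0, 0)ᵀ.
Then v_1 = N · v_2 = (2, -1, 0, 0, 1)ᵀ.

Sanity check: (A − (0)·I) v_1 = (0, 0, 0, 0, 0)ᵀ = 0. ✓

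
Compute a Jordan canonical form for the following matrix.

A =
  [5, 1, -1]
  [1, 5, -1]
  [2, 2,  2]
J_2(4) ⊕ J_1(4)

The characteristic polynomial is
  det(x·I − A) = x^3 - 12*x^2 + 48*x - 64 = (x - 4)^3

Eigenvalues and multiplicities (the geometric multiplicity of λ is n − rank(A − λI), which equals the number of Jordan blocks for λ):
  λ = 4: algebraic multiplicity = 3, geometric multiplicity = 2

Determining the block sizes for each eigenvalue:
  λ = 4: 2 blocks summing to 3 forces exactly one block of size 2 and the rest size 1 → block sizes [2, 1]

Assembling the blocks gives a Jordan form
J =
  [4, 1, 0]
  [0, 4, 0]
  [0, 0, 4]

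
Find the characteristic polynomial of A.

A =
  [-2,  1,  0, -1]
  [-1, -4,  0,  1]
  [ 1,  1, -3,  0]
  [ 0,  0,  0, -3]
x^4 + 12*x^3 + 54*x^2 + 108*x + 81

Expanding det(x·I − A) (e.g. by cofactor expansion or by noting that A is similar to its Jordan form J, which has the same characteristic polynomial as A) gives
  χ_A(x) = x^4 + 12*x^3 + 54*x^2 + 108*x + 81
which factors as (x + 3)^4. The eigenvalues (with algebraic multiplicities) are λ = -3 with multiplicity 4.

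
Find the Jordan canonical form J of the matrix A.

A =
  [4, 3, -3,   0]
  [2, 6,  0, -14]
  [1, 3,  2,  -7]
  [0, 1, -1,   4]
J_3(4) ⊕ J_1(4)

The characteristic polynomial is
  det(x·I − A) = x^4 - 16*x^3 + 96*x^2 - 256*x + 256 = (x - 4)^4

Eigenvalues and multiplicities (the geometric multiplicity of λ is n − rank(A − λI), which equals the number of Jordan blocks for λ):
  λ = 4: algebraic multiplicity = 4, geometric multiplicity = 2

Determining the block sizes for each eigenvalue:
  λ = 4: with am = 4 and gm = 2, the partition is not yet determined (e.g. several partitions of 4 into 2 parts exist). Let N = A − (4)·I. Computing rank(N^1) = 2, rank(N^2) = 1, rank(N^3) = 0; the number of blocks of size ≥ j is rank(N^{j−1}) − rank(N^j), giving [2, 1, 1]. So we have 1 block(s) of size 3, 1 block(s) of size 1 → block sizes [3, 1]

Assembling the blocks gives a Jordan form
J =
  [4, 1, 0, 0]
  [0, 4, 1, 0]
  [0, 0, 4, 0]
  [0, 0, 0, 4]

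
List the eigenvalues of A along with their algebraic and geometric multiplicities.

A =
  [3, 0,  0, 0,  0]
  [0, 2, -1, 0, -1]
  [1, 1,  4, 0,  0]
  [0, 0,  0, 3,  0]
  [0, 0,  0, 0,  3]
λ = 3: alg = 5, geom = 3

Step 1 — factor the characteristic polynomial to read off the algebraic multiplicities:
  χ_A(x) = (x - 3)^5

Step 2 — compute geometric multiplicities via the rank-nullity identity g(λ) = n − rank(A − λI):
  rank(A − (3)·I) = 2, so dim ker(A − (3)·I) = n − 2 = 3

Summary:
  λ = 3: algebraic multiplicity = 5, geometric multiplicity = 3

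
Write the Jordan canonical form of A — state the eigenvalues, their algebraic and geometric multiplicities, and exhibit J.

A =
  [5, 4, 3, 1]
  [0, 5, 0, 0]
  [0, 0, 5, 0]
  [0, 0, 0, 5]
J_2(5) ⊕ J_1(5) ⊕ J_1(5)

The characteristic polynomial is
  det(x·I − A) = x^4 - 20*x^3 + 150*x^2 - 500*x + 625 = (x - 5)^4

Eigenvalues and multiplicities (the geometric multiplicity of λ is n − rank(A − λI), which equals the number of Jordan blocks for λ):
  λ = 5: algebraic multiplicity = 4, geometric multiplicity = 3

Determining the block sizes for each eigenvalue:
  λ = 5: 3 blocks summing to 4 forces exactly one block of size 2 and the rest size 1 → block sizes [2, 1, 1]

Assembling the blocks gives a Jordan form
J =
  [5, 1, 0, 0]
  [0, 5, 0, 0]
  [0, 0, 5, 0]
  [0, 0, 0, 5]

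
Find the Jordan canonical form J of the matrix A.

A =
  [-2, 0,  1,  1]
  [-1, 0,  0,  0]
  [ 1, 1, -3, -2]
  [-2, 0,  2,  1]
J_3(-1) ⊕ J_1(-1)

The characteristic polynomial is
  det(x·I − A) = x^4 + 4*x^3 + 6*x^2 + 4*x + 1 = (x + 1)^4

Eigenvalues and multiplicities (the geometric multiplicity of λ is n − rank(A − λI), which equals the number of Jordan blocks for λ):
  λ = -1: algebraic multiplicity = 4, geometric multiplicity = 2

Determining the block sizes for each eigenvalue:
  λ = -1: with am = 4 and gm = 2, the partition is not yet determined (e.g. several partitions of 4 into 2 parts exist). Let N = A − (-1)·I. Computing rank(N^1) = 2, rank(N^2) = 1, rank(N^3) = 0; the number of blocks of size ≥ j is rank(N^{j−1}) − rank(N^j), giving [2, 1, 1]. So we have 1 block(s) of size 3, 1 block(s) of size 1 → block sizes [3, 1]

Assembling the blocks gives a Jordan form
J =
  [-1,  1,  0,  0]
  [ 0, -1,  1,  0]
  [ 0,  0, -1,  0]
  [ 0,  0,  0, -1]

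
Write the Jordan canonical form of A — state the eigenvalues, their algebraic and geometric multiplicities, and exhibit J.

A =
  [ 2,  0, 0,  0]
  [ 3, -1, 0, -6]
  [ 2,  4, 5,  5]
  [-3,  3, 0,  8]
J_1(2) ⊕ J_1(2) ⊕ J_2(5)

The characteristic polynomial is
  det(x·I − A) = x^4 - 14*x^3 + 69*x^2 - 140*x + 100 = (x - 5)^2*(x - 2)^2

Eigenvalues and multiplicities (the geometric multiplicity of λ is n − rank(A − λI), which equals the number of Jordan blocks for λ):
  λ = 2: algebraic multiplicity = 2, geometric multiplicity = 2
  λ = 5: algebraic multiplicity = 2, geometric multiplicity = 1

Determining the block sizes for each eigenvalue:
  λ = 2: gm = am = 2, so every block has size 1 → block sizes [1, 1]
  λ = 5: one block (gm = 1), so the single block has size am = 2 → block sizes [2]

Assembling the blocks gives a Jordan form
J =
  [2, 0, 0, 0]
  [0, 2, 0, 0]
  [0, 0, 5, 1]
  [0, 0, 0, 5]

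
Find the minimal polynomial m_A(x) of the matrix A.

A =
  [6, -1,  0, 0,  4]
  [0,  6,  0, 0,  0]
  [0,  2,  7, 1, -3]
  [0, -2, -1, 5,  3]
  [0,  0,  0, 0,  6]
x^2 - 12*x + 36

The characteristic polynomial is χ_A(x) = (x - 6)^5, so the eigenvalues are known. The minimal polynomial is
  m_A(x) = Π_λ (x − λ)^{k_λ}
where k_λ is the size of the *largest* Jordan block for λ (equivalently, the smallest k with (A − λI)^k v = 0 for every generalised eigenvector v of λ).

  λ = 6: largest Jordan block has size 2, contributing (x − 6)^2

So m_A(x) = (x - 6)^2 = x^2 - 12*x + 36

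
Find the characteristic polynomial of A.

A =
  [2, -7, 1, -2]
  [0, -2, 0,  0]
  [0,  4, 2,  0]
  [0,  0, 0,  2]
x^4 - 4*x^3 + 16*x - 16

Expanding det(x·I − A) (e.g. by cofactor expansion or by noting that A is similar to its Jordan form J, which has the same characteristic polynomial as A) gives
  χ_A(x) = x^4 - 4*x^3 + 16*x - 16
which factors as (x - 2)^3*(x + 2). The eigenvalues (with algebraic multiplicities) are λ = -2 with multiplicity 1, λ = 2 with multiplicity 3.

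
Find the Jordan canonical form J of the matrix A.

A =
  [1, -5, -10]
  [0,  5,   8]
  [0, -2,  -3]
J_2(1) ⊕ J_1(1)

The characteristic polynomial is
  det(x·I − A) = x^3 - 3*x^2 + 3*x - 1 = (x - 1)^3

Eigenvalues and multiplicities (the geometric multiplicity of λ is n − rank(A − λI), which equals the number of Jordan blocks for λ):
  λ = 1: algebraic multiplicity = 3, geometric multiplicity = 2

Determining the block sizes for each eigenvalue:
  λ = 1: 2 blocks summing to 3 forces exactly one block of size 2 and the rest size 1 → block sizes [2, 1]

Assembling the blocks gives a Jordan form
J =
  [1, 1, 0]
  [0, 1, 0]
  [0, 0, 1]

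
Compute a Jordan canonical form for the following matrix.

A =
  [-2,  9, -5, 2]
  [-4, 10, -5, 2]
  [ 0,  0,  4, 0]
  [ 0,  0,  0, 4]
J_3(4) ⊕ J_1(4)

The characteristic polynomial is
  det(x·I − A) = x^4 - 16*x^3 + 96*x^2 - 256*x + 256 = (x - 4)^4

Eigenvalues and multiplicities (the geometric multiplicity of λ is n − rank(A − λI), which equals the number of Jordan blocks for λ):
  λ = 4: algebraic multiplicity = 4, geometric multiplicity = 2

Determining the block sizes for each eigenvalue:
  λ = 4: with am = 4 and gm = 2, the partition is not yet determined (e.g. several partitions of 4 into 2 parts exist). Let N = A − (4)·I. Computing rank(N^1) = 2, rank(N^2) = 1, rank(N^3) = 0; the number of blocks of size ≥ j is rank(N^{j−1}) − rank(N^j), giving [2, 1, 1]. So we have 1 block(s) of size 3, 1 block(s) of size 1 → block sizes [3, 1]

Assembling the blocks gives a Jordan form
J =
  [4, 1, 0, 0]
  [0, 4, 1, 0]
  [0, 0, 4, 0]
  [0, 0, 0, 4]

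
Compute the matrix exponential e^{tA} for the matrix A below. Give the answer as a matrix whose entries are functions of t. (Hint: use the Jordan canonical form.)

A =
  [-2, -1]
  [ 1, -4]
e^{tA} =
  [t*exp(-3*t) + exp(-3*t), -t*exp(-3*t)]
  [t*exp(-3*t), -t*exp(-3*t) + exp(-3*t)]

Strategy: write A = P · J · P⁻¹ where J is a Jordan canonical form, so e^{tA} = P · e^{tJ} · P⁻¹, and e^{tJ} can be computed block-by-block.

A has Jordan form
J =
  [-3,  1]
  [ 0, -3]
(up to reordering of blocks).

Per-block formulas:
  For a 2×2 Jordan block J_2(-3): exp(t · J_2(-3)) = e^(-3t)·(I + t·N), where N is the 2×2 nilpotent shift.

After assembling e^{tJ} and conjugating by P, we get:

e^{tA} =
  [t*exp(-3*t) + exp(-3*t), -t*exp(-3*t)]
  [t*exp(-3*t), -t*exp(-3*t) + exp(-3*t)]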